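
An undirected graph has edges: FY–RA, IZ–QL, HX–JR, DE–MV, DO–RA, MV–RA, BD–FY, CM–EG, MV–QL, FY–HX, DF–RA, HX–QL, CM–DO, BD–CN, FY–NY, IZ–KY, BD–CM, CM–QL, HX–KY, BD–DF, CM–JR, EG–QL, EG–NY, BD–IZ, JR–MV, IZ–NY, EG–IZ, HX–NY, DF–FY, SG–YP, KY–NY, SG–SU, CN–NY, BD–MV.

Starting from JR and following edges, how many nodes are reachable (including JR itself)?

BFS from JR visits: JR, MV, HX, CM, RA, QL, DE, BD, NY, KY, FY, EG, DO, DF, IZ, CN
Reachable nodes: 16 of 19 total.

16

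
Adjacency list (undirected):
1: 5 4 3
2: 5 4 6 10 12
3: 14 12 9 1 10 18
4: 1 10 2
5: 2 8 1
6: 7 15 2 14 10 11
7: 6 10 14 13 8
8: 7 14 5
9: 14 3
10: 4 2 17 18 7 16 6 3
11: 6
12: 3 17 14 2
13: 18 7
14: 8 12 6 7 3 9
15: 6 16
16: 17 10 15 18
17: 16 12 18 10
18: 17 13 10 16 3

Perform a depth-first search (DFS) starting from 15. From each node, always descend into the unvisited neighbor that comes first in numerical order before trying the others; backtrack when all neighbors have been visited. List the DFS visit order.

Visit 15
15 → 6
6 → 2
2 → 4
4 → 1
1 → 3
3 → 9
9 → 14
14 → 7
7 → 8
8 → 5
7 → 10
10 → 16
16 → 17
17 → 12
17 → 18
18 → 13
6 → 11

15 -> 6 -> 2 -> 4 -> 1 -> 3 -> 9 -> 14 -> 7 -> 8 -> 5 -> 10 -> 16 -> 17 -> 12 -> 18 -> 13 -> 11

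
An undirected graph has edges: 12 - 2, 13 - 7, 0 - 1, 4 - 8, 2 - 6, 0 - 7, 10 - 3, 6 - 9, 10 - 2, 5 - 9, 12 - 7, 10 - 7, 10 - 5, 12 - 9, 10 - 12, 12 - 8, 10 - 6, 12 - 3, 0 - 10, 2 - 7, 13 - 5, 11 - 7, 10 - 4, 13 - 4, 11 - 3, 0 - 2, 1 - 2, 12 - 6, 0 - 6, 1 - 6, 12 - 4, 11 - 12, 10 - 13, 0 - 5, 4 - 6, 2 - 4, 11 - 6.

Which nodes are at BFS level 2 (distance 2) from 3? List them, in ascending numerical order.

Level 0: 3
Level 1: 10, 11, 12
Level 2: 0, 2, 4, 5, 6, 7, 8, 9, 13
Level 3: 1

0, 2, 4, 5, 6, 7, 8, 9, 13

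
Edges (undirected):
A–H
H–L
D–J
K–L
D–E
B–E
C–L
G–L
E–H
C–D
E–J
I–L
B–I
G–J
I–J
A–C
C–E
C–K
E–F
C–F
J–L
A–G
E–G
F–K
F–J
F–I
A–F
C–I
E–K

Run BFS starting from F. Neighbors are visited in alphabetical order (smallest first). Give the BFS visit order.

F → A → C → E → I → J → K → G → H → D → L → B

Visit F; enqueue A, C, E, I, J, K → queue [A, C, E, I, J, K]
Visit A; enqueue G, H → queue [C, E, I, J, K, G, H]
Visit C; enqueue D, L → queue [E, I, J, K, G, H, D, L]
Visit E; enqueue B → queue [I, J, K, G, H, D, L, B]
Visit I → queue [J, K, G, H, D, L, B]
Visit J → queue [K, G, H, D, L, B]
Visit K → queue [G, H, D, L, B]
Visit G → queue [H, D, L, B]
Visit H → queue [D, L, B]
Visit D → queue [L, B]
Visit L → queue [B]
Visit B → queue []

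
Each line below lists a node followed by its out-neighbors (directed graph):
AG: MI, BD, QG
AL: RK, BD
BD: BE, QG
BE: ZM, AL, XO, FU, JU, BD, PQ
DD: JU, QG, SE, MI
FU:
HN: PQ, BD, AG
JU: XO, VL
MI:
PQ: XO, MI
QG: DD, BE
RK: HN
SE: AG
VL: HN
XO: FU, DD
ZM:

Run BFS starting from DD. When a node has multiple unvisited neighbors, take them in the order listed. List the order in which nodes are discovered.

Visit DD; enqueue JU, QG, SE, MI → queue [JU, QG, SE, MI]
Visit JU; enqueue XO, VL → queue [QG, SE, MI, XO, VL]
Visit QG; enqueue BE → queue [SE, MI, XO, VL, BE]
Visit SE; enqueue AG → queue [MI, XO, VL, BE, AG]
Visit MI → queue [XO, VL, BE, AG]
Visit XO; enqueue FU → queue [VL, BE, AG, FU]
Visit VL; enqueue HN → queue [BE, AG, FU, HN]
Visit BE; enqueue ZM, AL, BD, PQ → queue [AG, FU, HN, ZM, AL, BD, PQ]
Visit AG → queue [FU, HN, ZM, AL, BD, PQ]
Visit FU → queue [HN, ZM, AL, BD, PQ]
Visit HN → queue [ZM, AL, BD, PQ]
Visit ZM → queue [AL, BD, PQ]
Visit AL; enqueue RK → queue [BD, PQ, RK]
Visit BD → queue [PQ, RK]
Visit PQ → queue [RK]
Visit RK → queue []

DD, JU, QG, SE, MI, XO, VL, BE, AG, FU, HN, ZM, AL, BD, PQ, RK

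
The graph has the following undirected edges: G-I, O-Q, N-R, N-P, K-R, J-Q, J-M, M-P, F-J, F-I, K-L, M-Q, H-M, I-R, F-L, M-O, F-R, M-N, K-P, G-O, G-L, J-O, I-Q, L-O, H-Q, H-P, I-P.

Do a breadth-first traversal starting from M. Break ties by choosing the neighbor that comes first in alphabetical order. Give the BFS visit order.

Visit M; enqueue H, J, N, O, P, Q → queue [H, J, N, O, P, Q]
Visit H → queue [J, N, O, P, Q]
Visit J; enqueue F → queue [N, O, P, Q, F]
Visit N; enqueue R → queue [O, P, Q, F, R]
Visit O; enqueue G, L → queue [P, Q, F, R, G, L]
Visit P; enqueue I, K → queue [Q, F, R, G, L, I, K]
Visit Q → queue [F, R, G, L, I, K]
Visit F → queue [R, G, L, I, K]
Visit R → queue [G, L, I, K]
Visit G → queue [L, I, K]
Visit L → queue [I, K]
Visit I → queue [K]
Visit K → queue []

M → H → J → N → O → P → Q → F → R → G → L → I → K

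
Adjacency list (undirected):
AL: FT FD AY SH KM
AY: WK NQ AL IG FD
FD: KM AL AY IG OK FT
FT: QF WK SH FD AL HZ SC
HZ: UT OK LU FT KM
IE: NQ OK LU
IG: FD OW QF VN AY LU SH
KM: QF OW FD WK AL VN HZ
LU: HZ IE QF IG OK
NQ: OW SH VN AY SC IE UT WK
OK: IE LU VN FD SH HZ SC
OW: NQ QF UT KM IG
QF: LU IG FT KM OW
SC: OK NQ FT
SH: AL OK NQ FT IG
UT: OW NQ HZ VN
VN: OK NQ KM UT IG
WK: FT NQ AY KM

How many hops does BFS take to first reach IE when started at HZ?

2

Level 0: HZ
Level 1: FT, KM, LU, OK, UT
Level 2: AL, FD, IE, IG, NQ, OW, QF, SC, SH, VN, WK
Level 3: AY
IE first appears at level 2.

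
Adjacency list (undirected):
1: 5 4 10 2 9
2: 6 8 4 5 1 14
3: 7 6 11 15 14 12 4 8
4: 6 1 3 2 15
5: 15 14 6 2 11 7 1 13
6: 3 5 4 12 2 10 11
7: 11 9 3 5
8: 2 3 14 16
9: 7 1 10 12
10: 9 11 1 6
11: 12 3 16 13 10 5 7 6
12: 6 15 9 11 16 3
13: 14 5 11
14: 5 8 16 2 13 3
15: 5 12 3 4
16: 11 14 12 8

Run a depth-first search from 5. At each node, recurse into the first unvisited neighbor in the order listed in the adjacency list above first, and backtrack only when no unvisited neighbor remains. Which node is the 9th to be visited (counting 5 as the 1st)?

14

Visit 5
5 → 15
15 → 12
12 → 6
6 → 3
3 → 7
7 → 11
11 → 16
16 → 14
14 → 8
8 → 2
2 → 4
4 → 1
1 → 10
10 → 9
14 → 13

Visit order: 5, 15, 12, 6, 3, 7, 11, 16, 14, 8, 2, 4, 1, 10, 9, 13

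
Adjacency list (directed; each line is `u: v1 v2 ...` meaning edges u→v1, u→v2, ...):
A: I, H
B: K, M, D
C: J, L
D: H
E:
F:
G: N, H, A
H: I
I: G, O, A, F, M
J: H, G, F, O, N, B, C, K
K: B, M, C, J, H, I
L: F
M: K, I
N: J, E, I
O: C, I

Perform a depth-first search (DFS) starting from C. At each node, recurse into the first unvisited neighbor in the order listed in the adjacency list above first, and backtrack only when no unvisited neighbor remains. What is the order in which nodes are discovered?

C, J, H, I, G, N, E, A, O, F, M, K, B, D, L

Visit C
C → J
J → H
H → I
I → G
G → N
N → E
G → A
I → O
I → F
I → M
M → K
K → B
B → D
C → L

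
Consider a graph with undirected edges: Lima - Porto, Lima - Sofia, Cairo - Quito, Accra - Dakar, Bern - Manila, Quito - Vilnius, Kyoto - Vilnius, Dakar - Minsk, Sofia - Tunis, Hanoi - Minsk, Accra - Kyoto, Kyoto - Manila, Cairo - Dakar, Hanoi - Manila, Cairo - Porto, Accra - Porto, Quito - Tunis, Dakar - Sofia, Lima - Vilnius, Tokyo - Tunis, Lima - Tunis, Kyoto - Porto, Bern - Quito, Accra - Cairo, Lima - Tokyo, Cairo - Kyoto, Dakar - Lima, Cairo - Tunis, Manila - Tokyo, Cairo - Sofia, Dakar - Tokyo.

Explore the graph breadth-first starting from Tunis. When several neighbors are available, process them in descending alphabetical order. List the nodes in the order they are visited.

Tunis Tokyo Sofia Quito Lima Cairo Manila Dakar Vilnius Bern Porto Kyoto Accra Hanoi Minsk

Visit Tunis; enqueue Tokyo, Sofia, Quito, Lima, Cairo → queue [Tokyo, Sofia, Quito, Lima, Cairo]
Visit Tokyo; enqueue Manila, Dakar → queue [Sofia, Quito, Lima, Cairo, Manila, Dakar]
Visit Sofia → queue [Quito, Lima, Cairo, Manila, Dakar]
Visit Quito; enqueue Vilnius, Bern → queue [Lima, Cairo, Manila, Dakar, Vilnius, Bern]
Visit Lima; enqueue Porto → queue [Cairo, Manila, Dakar, Vilnius, Bern, Porto]
Visit Cairo; enqueue Kyoto, Accra → queue [Manila, Dakar, Vilnius, Bern, Porto, Kyoto, Accra]
Visit Manila; enqueue Hanoi → queue [Dakar, Vilnius, Bern, Porto, Kyoto, Accra, Hanoi]
Visit Dakar; enqueue Minsk → queue [Vilnius, Bern, Porto, Kyoto, Accra, Hanoi, Minsk]
Visit Vilnius → queue [Bern, Porto, Kyoto, Accra, Hanoi, Minsk]
Visit Bern → queue [Porto, Kyoto, Accra, Hanoi, Minsk]
Visit Porto → queue [Kyoto, Accra, Hanoi, Minsk]
Visit Kyoto → queue [Accra, Hanoi, Minsk]
Visit Accra → queue [Hanoi, Minsk]
Visit Hanoi → queue [Minsk]
Visit Minsk → queue []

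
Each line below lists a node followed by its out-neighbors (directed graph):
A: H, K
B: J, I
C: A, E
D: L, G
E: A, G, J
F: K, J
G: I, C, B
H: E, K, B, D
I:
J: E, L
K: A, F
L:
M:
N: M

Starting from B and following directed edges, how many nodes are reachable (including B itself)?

BFS from B visits: B, J, I, L, E, G, A, C, K, H, F, D
Reachable nodes: 12 of 14 total.

12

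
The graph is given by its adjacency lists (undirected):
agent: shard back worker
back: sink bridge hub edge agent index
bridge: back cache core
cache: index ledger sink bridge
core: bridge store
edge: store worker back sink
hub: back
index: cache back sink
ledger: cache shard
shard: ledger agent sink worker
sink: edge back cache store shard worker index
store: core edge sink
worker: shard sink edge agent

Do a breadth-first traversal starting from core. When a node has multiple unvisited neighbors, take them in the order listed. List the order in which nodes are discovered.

core → bridge → store → back → cache → edge → sink → hub → agent → index → ledger → worker → shard

Visit core; enqueue bridge, store → queue [bridge, store]
Visit bridge; enqueue back, cache → queue [store, back, cache]
Visit store; enqueue edge, sink → queue [back, cache, edge, sink]
Visit back; enqueue hub, agent, index → queue [cache, edge, sink, hub, agent, index]
Visit cache; enqueue ledger → queue [edge, sink, hub, agent, index, ledger]
Visit edge; enqueue worker → queue [sink, hub, agent, index, ledger, worker]
Visit sink; enqueue shard → queue [hub, agent, index, ledger, worker, shard]
Visit hub → queue [agent, index, ledger, worker, shard]
Visit agent → queue [index, ledger, worker, shard]
Visit index → queue [ledger, worker, shard]
Visit ledger → queue [worker, shard]
Visit worker → queue [shard]
Visit shard → queue []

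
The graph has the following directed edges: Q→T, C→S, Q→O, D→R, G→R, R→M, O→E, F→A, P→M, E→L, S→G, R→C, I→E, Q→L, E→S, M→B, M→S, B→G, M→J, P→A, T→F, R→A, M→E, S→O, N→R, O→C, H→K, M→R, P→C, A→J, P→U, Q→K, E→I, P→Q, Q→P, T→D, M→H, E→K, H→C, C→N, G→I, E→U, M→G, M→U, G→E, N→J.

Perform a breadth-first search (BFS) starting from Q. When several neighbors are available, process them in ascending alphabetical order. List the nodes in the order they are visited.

Q → K → L → O → P → T → C → E → A → M → U → D → F → N → S → I → J → B → G → H → R

Visit Q; enqueue K, L, O, P, T → queue [K, L, O, P, T]
Visit K → queue [L, O, P, T]
Visit L → queue [O, P, T]
Visit O; enqueue C, E → queue [P, T, C, E]
Visit P; enqueue A, M, U → queue [T, C, E, A, M, U]
Visit T; enqueue D, F → queue [C, E, A, M, U, D, F]
Visit C; enqueue N, S → queue [E, A, M, U, D, F, N, S]
Visit E; enqueue I → queue [A, M, U, D, F, N, S, I]
Visit A; enqueue J → queue [M, U, D, F, N, S, I, J]
Visit M; enqueue B, G, H, R → queue [U, D, F, N, S, I, J, B, G, H, R]
Visit U → queue [D, F, N, S, I, J, B, G, H, R]
Visit D → queue [F, N, S, I, J, B, G, H, R]
Visit F → queue [N, S, I, J, B, G, H, R]
Visit N → queue [S, I, J, B, G, H, R]
Visit S → queue [I, J, B, G, H, R]
Visit I → queue [J, B, G, H, R]
Visit J → queue [B, G, H, R]
Visit B → queue [G, H, R]
Visit G → queue [H, R]
Visit H → queue [R]
Visit R → queue []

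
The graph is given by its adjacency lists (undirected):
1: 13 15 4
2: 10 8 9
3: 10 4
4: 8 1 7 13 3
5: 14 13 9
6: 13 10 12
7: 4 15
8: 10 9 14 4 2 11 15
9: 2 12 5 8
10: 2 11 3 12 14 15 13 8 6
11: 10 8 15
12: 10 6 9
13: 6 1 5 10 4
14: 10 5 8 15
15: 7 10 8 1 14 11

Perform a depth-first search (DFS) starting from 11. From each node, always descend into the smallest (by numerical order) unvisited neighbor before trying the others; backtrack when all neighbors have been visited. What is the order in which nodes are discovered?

Visit 11
11 → 8
8 → 2
2 → 9
9 → 5
5 → 13
13 → 1
1 → 4
4 → 3
3 → 10
10 → 6
6 → 12
10 → 14
14 → 15
15 → 7

11 → 8 → 2 → 9 → 5 → 13 → 1 → 4 → 3 → 10 → 6 → 12 → 14 → 15 → 7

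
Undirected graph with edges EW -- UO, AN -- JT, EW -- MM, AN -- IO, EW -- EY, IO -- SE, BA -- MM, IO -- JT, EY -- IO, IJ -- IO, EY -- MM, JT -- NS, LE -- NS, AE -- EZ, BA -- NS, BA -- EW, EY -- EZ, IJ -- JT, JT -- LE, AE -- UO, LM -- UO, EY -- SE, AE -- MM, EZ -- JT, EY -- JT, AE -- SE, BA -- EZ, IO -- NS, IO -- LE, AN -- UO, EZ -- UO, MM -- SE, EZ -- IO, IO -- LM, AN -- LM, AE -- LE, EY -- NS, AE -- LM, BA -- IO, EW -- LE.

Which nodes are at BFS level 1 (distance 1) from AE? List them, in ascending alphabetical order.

Level 0: AE
Level 1: EZ, LE, LM, MM, SE, UO
Level 2: AN, BA, EW, EY, IO, JT, NS
Level 3: IJ

EZ, LE, LM, MM, SE, UO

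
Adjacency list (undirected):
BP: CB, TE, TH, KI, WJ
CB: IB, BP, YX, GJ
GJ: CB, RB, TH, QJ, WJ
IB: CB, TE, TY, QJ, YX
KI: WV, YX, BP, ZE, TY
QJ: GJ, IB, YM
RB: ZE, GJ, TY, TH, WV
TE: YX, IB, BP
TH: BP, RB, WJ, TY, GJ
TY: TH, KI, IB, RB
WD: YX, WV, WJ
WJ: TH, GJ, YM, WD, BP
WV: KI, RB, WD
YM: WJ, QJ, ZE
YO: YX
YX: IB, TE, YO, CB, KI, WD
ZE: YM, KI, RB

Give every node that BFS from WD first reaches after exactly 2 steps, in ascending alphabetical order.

BP, CB, GJ, IB, KI, RB, TE, TH, YM, YO

Level 0: WD
Level 1: WJ, WV, YX
Level 2: BP, CB, GJ, IB, KI, RB, TE, TH, YM, YO
Level 3: QJ, TY, ZE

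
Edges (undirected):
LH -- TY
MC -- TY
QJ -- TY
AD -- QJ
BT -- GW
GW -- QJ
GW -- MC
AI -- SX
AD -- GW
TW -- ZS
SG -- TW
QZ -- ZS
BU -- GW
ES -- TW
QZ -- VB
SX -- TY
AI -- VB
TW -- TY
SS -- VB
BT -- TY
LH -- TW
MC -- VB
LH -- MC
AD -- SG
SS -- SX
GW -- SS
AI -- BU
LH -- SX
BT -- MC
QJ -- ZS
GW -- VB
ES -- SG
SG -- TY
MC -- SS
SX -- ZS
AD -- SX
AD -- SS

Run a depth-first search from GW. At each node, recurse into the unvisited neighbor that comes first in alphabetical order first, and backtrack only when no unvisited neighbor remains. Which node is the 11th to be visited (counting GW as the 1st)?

Visit GW
GW → AD
AD → QJ
QJ → TY
TY → BT
BT → MC
MC → LH
LH → SX
SX → AI
AI → BU
AI → VB
VB → QZ
QZ → ZS
ZS → TW
TW → ES
ES → SG
VB → SS

Visit order: GW, AD, QJ, TY, BT, MC, LH, SX, AI, BU, VB, QZ, ZS, TW, ES, SG, SS

VB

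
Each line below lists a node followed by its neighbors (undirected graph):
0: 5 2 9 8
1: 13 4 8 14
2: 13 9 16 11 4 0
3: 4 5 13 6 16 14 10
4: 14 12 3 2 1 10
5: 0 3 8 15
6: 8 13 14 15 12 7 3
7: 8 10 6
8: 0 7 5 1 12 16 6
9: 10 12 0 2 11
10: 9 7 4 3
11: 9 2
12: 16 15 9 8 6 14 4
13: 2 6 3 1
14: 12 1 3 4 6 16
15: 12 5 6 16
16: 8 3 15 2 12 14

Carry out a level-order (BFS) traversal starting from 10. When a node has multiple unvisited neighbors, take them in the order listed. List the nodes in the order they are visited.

Visit 10; enqueue 9, 7, 4, 3 → queue [9, 7, 4, 3]
Visit 9; enqueue 12, 0, 2, 11 → queue [7, 4, 3, 12, 0, 2, 11]
Visit 7; enqueue 8, 6 → queue [4, 3, 12, 0, 2, 11, 8, 6]
Visit 4; enqueue 14, 1 → queue [3, 12, 0, 2, 11, 8, 6, 14, 1]
Visit 3; enqueue 5, 13, 16 → queue [12, 0, 2, 11, 8, 6, 14, 1, 5, 13, 16]
Visit 12; enqueue 15 → queue [0, 2, 11, 8, 6, 14, 1, 5, 13, 16, 15]
Visit 0 → queue [2, 11, 8, 6, 14, 1, 5, 13, 16, 15]
Visit 2 → queue [11, 8, 6, 14, 1, 5, 13, 16, 15]
Visit 11 → queue [8, 6, 14, 1, 5, 13, 16, 15]
Visit 8 → queue [6, 14, 1, 5, 13, 16, 15]
Visit 6 → queue [14, 1, 5, 13, 16, 15]
Visit 14 → queue [1, 5, 13, 16, 15]
Visit 1 → queue [5, 13, 16, 15]
Visit 5 → queue [13, 16, 15]
Visit 13 → queue [16, 15]
Visit 16 → queue [15]
Visit 15 → queue []

10 → 9 → 7 → 4 → 3 → 12 → 0 → 2 → 11 → 8 → 6 → 14 → 1 → 5 → 13 → 16 → 15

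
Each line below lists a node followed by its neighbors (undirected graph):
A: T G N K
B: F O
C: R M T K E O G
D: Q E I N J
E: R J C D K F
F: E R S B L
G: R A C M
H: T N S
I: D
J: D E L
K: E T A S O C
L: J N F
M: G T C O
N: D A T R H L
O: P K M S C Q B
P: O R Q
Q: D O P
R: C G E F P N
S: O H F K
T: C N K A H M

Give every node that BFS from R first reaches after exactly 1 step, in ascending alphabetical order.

Level 0: R
Level 1: C, E, F, G, N, P
Level 2: A, B, D, H, J, K, L, M, O, Q, S, T
Level 3: I

C, E, F, G, N, P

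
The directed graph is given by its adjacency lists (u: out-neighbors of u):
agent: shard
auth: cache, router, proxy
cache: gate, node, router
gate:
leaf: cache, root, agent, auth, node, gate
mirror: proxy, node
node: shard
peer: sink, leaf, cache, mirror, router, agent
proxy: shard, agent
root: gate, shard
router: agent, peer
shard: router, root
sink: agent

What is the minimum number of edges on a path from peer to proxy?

2

Level 0: peer
Level 1: agent, cache, leaf, mirror, router, sink
Level 2: auth, gate, node, proxy, root, shard
proxy first appears at level 2.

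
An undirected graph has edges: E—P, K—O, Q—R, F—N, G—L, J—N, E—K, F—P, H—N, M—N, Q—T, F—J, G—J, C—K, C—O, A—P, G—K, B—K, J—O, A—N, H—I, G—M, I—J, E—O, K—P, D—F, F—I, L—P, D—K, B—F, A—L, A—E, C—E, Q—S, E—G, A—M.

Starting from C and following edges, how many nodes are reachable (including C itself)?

BFS from C visits: C, E, K, O, A, G, P, B, D, J, L, M, N, F, I, H
Reachable nodes: 16 of 20 total.

16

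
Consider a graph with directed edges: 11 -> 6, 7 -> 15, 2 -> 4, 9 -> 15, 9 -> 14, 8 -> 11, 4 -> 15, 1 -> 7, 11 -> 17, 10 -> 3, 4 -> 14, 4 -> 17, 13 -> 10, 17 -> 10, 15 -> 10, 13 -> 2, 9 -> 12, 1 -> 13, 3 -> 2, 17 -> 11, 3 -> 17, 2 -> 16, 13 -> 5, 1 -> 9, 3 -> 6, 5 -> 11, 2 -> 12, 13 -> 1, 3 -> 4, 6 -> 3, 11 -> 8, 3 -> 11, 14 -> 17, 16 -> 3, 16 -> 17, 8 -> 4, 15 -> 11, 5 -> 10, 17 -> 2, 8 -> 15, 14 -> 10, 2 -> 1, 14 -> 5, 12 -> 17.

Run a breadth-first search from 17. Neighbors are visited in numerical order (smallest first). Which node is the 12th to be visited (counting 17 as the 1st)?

7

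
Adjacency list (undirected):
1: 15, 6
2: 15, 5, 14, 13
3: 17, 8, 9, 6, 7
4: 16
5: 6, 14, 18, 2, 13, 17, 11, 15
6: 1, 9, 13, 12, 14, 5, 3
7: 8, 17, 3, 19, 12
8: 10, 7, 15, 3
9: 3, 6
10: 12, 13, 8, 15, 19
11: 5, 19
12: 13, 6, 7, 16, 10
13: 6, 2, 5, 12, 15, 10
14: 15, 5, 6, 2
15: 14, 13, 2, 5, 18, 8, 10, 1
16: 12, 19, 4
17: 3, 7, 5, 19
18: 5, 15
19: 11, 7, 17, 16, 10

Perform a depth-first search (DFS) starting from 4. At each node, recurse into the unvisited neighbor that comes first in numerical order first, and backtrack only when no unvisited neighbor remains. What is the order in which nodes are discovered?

4, 16, 12, 6, 1, 15, 2, 5, 11, 19, 7, 3, 8, 10, 13, 9, 17, 14, 18

Visit 4
4 → 16
16 → 12
12 → 6
6 → 1
1 → 15
15 → 2
2 → 5
5 → 11
11 → 19
19 → 7
7 → 3
3 → 8
8 → 10
10 → 13
3 → 9
3 → 17
5 → 14
5 → 18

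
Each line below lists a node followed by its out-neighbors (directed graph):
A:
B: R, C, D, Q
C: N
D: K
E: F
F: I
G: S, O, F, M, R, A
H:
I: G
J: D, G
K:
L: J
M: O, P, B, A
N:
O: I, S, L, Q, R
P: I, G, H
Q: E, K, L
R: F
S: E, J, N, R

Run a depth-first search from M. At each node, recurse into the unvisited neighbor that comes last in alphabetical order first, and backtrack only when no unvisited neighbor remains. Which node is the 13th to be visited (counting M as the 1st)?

O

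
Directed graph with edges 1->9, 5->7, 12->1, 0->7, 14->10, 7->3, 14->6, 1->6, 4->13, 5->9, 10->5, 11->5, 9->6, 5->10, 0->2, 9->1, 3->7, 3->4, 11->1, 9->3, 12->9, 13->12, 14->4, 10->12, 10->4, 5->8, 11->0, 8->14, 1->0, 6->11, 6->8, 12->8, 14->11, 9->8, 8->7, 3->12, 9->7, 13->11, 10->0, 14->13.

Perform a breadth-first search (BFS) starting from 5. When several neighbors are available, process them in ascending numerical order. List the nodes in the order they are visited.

5 -> 7 -> 8 -> 9 -> 10 -> 3 -> 14 -> 1 -> 6 -> 0 -> 4 -> 12 -> 11 -> 13 -> 2

Visit 5; enqueue 7, 8, 9, 10 → queue [7, 8, 9, 10]
Visit 7; enqueue 3 → queue [8, 9, 10, 3]
Visit 8; enqueue 14 → queue [9, 10, 3, 14]
Visit 9; enqueue 1, 6 → queue [10, 3, 14, 1, 6]
Visit 10; enqueue 0, 4, 12 → queue [3, 14, 1, 6, 0, 4, 12]
Visit 3 → queue [14, 1, 6, 0, 4, 12]
Visit 14; enqueue 11, 13 → queue [1, 6, 0, 4, 12, 11, 13]
Visit 1 → queue [6, 0, 4, 12, 11, 13]
Visit 6 → queue [0, 4, 12, 11, 13]
Visit 0; enqueue 2 → queue [4, 12, 11, 13, 2]
Visit 4 → queue [12, 11, 13, 2]
Visit 12 → queue [11, 13, 2]
Visit 11 → queue [13, 2]
Visit 13 → queue [2]
Visit 2 → queue []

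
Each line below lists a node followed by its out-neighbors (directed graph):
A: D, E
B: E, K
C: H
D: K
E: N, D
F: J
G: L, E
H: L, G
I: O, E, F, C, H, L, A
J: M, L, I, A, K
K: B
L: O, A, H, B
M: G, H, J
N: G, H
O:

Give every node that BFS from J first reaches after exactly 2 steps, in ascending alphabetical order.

Level 0: J
Level 1: A, I, K, L, M
Level 2: B, C, D, E, F, G, H, O
Level 3: N

B, C, D, E, F, G, H, O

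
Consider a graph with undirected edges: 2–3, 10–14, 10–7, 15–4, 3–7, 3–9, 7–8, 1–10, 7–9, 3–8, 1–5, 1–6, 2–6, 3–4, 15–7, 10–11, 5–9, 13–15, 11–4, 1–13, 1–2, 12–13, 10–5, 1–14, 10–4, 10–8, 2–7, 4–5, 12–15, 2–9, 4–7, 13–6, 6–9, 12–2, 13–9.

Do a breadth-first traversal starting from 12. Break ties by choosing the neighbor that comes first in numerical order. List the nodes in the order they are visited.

Visit 12; enqueue 2, 13, 15 → queue [2, 13, 15]
Visit 2; enqueue 1, 3, 6, 7, 9 → queue [13, 15, 1, 3, 6, 7, 9]
Visit 13 → queue [15, 1, 3, 6, 7, 9]
Visit 15; enqueue 4 → queue [1, 3, 6, 7, 9, 4]
Visit 1; enqueue 5, 10, 14 → queue [3, 6, 7, 9, 4, 5, 10, 14]
Visit 3; enqueue 8 → queue [6, 7, 9, 4, 5, 10, 14, 8]
Visit 6 → queue [7, 9, 4, 5, 10, 14, 8]
Visit 7 → queue [9, 4, 5, 10, 14, 8]
Visit 9 → queue [4, 5, 10, 14, 8]
Visit 4; enqueue 11 → queue [5, 10, 14, 8, 11]
Visit 5 → queue [10, 14, 8, 11]
Visit 10 → queue [14, 8, 11]
Visit 14 → queue [8, 11]
Visit 8 → queue [11]
Visit 11 → queue []

12, 2, 13, 15, 1, 3, 6, 7, 9, 4, 5, 10, 14, 8, 11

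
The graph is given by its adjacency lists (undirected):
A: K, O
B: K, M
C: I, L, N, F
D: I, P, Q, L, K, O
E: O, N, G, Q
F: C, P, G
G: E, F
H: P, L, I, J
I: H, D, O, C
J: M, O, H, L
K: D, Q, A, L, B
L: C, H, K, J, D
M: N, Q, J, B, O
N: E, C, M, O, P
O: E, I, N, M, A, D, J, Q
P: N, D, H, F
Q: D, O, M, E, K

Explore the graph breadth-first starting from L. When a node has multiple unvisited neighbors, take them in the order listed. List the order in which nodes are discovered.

Visit L; enqueue C, H, K, J, D → queue [C, H, K, J, D]
Visit C; enqueue I, N, F → queue [H, K, J, D, I, N, F]
Visit H; enqueue P → queue [K, J, D, I, N, F, P]
Visit K; enqueue Q, A, B → queue [J, D, I, N, F, P, Q, A, B]
Visit J; enqueue M, O → queue [D, I, N, F, P, Q, A, B, M, O]
Visit D → queue [I, N, F, P, Q, A, B, M, O]
Visit I → queue [N, F, P, Q, A, B, M, O]
Visit N; enqueue E → queue [F, P, Q, A, B, M, O, E]
Visit F; enqueue G → queue [P, Q, A, B, M, O, E, G]
Visit P → queue [Q, A, B, M, O, E, G]
Visit Q → queue [A, B, M, O, E, G]
Visit A → queue [B, M, O, E, G]
Visit B → queue [M, O, E, G]
Visit M → queue [O, E, G]
Visit O → queue [E, G]
Visit E → queue [G]
Visit G → queue []

L → C → H → K → J → D → I → N → F → P → Q → A → B → M → O → E → G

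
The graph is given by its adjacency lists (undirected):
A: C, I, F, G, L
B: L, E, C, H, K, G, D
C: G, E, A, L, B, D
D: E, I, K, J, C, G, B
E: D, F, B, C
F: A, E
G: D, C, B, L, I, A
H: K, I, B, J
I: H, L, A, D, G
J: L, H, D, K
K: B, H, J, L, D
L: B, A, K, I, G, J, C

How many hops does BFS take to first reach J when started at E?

2

Level 0: E
Level 1: B, C, D, F
Level 2: A, G, H, I, J, K, L
J first appears at level 2.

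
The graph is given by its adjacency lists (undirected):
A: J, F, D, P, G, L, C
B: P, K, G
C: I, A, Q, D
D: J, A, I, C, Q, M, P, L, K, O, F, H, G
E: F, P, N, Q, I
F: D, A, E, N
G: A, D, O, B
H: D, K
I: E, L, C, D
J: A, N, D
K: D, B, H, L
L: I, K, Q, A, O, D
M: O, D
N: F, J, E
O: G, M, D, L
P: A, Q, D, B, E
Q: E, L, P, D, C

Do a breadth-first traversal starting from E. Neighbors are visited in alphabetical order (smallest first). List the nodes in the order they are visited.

Visit E; enqueue F, I, N, P, Q → queue [F, I, N, P, Q]
Visit F; enqueue A, D → queue [I, N, P, Q, A, D]
Visit I; enqueue C, L → queue [N, P, Q, A, D, C, L]
Visit N; enqueue J → queue [P, Q, A, D, C, L, J]
Visit P; enqueue B → queue [Q, A, D, C, L, J, B]
Visit Q → queue [A, D, C, L, J, B]
Visit A; enqueue G → queue [D, C, L, J, B, G]
Visit D; enqueue H, K, M, O → queue [C, L, J, B, G, H, K, M, O]
Visit C → queue [L, J, B, G, H, K, M, O]
Visit L → queue [J, B, G, H, K, M, O]
Visit J → queue [B, G, H, K, M, O]
Visit B → queue [G, H, K, M, O]
Visit G → queue [H, K, M, O]
Visit H → queue [K, M, O]
Visit K → queue [M, O]
Visit M → queue [O]
Visit O → queue []

E -> F -> I -> N -> P -> Q -> A -> D -> C -> L -> J -> B -> G -> H -> K -> M -> O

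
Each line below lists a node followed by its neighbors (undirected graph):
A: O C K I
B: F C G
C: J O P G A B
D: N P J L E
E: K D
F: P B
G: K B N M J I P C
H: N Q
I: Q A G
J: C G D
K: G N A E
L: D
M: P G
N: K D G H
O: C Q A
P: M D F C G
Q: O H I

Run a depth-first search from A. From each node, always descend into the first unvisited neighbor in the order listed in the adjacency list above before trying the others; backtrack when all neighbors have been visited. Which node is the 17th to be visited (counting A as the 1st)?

Visit A
A → O
O → C
C → J
J → G
G → K
K → N
N → D
D → P
P → M
P → F
F → B
D → L
D → E
N → H
H → Q
Q → I

Visit order: A, O, C, J, G, K, N, D, P, M, F, B, L, E, H, Q, I

I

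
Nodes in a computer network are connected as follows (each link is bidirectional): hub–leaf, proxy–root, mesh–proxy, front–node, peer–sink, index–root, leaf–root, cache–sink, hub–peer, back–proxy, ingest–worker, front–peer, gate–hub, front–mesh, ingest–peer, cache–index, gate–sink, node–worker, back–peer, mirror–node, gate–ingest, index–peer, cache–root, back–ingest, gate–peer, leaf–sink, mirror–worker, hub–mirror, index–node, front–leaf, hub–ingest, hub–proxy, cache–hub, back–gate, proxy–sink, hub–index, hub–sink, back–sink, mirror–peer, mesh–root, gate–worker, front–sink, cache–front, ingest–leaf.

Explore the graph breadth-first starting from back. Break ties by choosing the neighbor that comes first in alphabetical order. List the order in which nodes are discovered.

Visit back; enqueue gate, ingest, peer, proxy, sink → queue [gate, ingest, peer, proxy, sink]
Visit gate; enqueue hub, worker → queue [ingest, peer, proxy, sink, hub, worker]
Visit ingest; enqueue leaf → queue [peer, proxy, sink, hub, worker, leaf]
Visit peer; enqueue front, index, mirror → queue [proxy, sink, hub, worker, leaf, front, index, mirror]
Visit proxy; enqueue mesh, root → queue [sink, hub, worker, leaf, front, index, mirror, mesh, root]
Visit sink; enqueue cache → queue [hub, worker, leaf, front, index, mirror, mesh, root, cache]
Visit hub → queue [worker, leaf, front, index, mirror, mesh, root, cache]
Visit worker; enqueue node → queue [leaf, front, index, mirror, mesh, root, cache, node]
Visit leaf → queue [front, index, mirror, mesh, root, cache, node]
Visit front → queue [index, mirror, mesh, root, cache, node]
Visit index → queue [mirror, mesh, root, cache, node]
Visit mirror → queue [mesh, root, cache, node]
Visit mesh → queue [root, cache, node]
Visit root → queue [cache, node]
Visit cache → queue [node]
Visit node → queue []

back, gate, ingest, peer, proxy, sink, hub, worker, leaf, front, index, mirror, mesh, root, cache, node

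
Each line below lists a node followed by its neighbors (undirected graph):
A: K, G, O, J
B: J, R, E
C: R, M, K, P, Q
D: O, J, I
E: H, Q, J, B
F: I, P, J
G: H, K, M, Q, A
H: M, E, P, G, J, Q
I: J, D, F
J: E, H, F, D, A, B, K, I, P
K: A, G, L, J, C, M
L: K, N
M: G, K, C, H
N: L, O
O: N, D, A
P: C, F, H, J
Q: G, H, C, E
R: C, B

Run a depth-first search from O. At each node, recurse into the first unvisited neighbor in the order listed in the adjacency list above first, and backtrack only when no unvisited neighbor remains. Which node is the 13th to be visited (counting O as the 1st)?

E

Visit O
O → N
N → L
L → K
K → A
A → G
G → H
H → M
M → C
C → R
R → B
B → J
J → E
E → Q
J → F
F → I
I → D
F → P

Visit order: O, N, L, K, A, G, H, M, C, R, B, J, E, Q, F, I, D, P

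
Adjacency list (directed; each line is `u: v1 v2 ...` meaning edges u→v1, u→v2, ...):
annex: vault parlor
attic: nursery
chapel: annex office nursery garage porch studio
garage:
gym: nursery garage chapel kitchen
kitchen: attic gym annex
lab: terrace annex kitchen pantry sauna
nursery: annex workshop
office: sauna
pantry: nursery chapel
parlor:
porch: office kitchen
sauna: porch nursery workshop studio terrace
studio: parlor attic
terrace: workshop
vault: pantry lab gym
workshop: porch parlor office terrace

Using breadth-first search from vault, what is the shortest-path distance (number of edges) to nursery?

Level 0: vault
Level 1: gym, lab, pantry
Level 2: annex, chapel, garage, kitchen, nursery, sauna, terrace
Level 3: attic, office, parlor, porch, studio, workshop
nursery first appears at level 2.

2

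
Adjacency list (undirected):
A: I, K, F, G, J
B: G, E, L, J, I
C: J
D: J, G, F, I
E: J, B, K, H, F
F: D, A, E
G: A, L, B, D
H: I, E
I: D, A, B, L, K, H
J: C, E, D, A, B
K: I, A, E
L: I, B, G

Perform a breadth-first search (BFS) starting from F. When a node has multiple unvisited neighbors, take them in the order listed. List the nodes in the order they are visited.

Visit F; enqueue D, A, E → queue [D, A, E]
Visit D; enqueue J, G, I → queue [A, E, J, G, I]
Visit A; enqueue K → queue [E, J, G, I, K]
Visit E; enqueue B, H → queue [J, G, I, K, B, H]
Visit J; enqueue C → queue [G, I, K, B, H, C]
Visit G; enqueue L → queue [I, K, B, H, C, L]
Visit I → queue [K, B, H, C, L]
Visit K → queue [B, H, C, L]
Visit B → queue [H, C, L]
Visit H → queue [C, L]
Visit C → queue [L]
Visit L → queue []

F, D, A, E, J, G, I, K, B, H, C, L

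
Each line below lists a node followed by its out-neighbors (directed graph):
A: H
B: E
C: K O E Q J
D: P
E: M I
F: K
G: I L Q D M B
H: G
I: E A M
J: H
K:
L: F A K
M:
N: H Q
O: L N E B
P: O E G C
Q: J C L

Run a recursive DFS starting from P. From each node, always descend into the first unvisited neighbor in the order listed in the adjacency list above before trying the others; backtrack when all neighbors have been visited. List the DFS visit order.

Visit P
P → O
O → L
L → F
F → K
L → A
A → H
H → G
G → I
I → E
E → M
G → Q
Q → J
Q → C
G → D
G → B
O → N

P → O → L → F → K → A → H → G → I → E → M → Q → J → C → D → B → N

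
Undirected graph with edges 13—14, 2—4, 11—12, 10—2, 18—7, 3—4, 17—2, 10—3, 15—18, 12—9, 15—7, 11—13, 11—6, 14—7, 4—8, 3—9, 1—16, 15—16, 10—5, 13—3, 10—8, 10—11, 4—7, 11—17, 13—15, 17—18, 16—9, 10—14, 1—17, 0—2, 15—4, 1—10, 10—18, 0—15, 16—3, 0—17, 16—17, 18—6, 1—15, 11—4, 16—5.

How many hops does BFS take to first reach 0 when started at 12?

Level 0: 12
Level 1: 9, 11
Level 2: 3, 4, 6, 10, 13, 16, 17
Level 3: 0, 1, 2, 5, 7, 8, 14, 15, 18
0 first appears at level 3.

3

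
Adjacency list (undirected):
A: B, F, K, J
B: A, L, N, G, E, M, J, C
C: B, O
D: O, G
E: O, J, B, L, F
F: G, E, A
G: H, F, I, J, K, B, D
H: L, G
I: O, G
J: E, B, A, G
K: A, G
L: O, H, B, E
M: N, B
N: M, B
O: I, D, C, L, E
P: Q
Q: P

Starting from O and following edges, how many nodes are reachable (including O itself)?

BFS from O visits: O, C, D, E, I, L, B, G, F, J, H, A, M, N, K
Reachable nodes: 15 of 17 total.

15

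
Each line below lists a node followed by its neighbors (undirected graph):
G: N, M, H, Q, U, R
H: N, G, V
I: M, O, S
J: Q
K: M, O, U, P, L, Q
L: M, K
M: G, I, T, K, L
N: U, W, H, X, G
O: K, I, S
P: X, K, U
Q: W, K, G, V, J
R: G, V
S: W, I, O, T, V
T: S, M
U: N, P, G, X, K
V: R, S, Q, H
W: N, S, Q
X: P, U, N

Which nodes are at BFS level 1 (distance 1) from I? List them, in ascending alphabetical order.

Level 0: I
Level 1: M, O, S
Level 2: G, K, L, T, V, W
Level 3: H, N, P, Q, R, U
Level 4: J, X

M, O, S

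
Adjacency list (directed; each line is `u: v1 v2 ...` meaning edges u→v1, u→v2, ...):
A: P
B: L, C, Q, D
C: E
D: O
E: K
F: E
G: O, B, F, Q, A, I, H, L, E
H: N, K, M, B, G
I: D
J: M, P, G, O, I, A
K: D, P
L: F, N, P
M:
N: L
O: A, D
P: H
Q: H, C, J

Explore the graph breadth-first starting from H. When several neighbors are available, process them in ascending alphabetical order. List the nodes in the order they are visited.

Visit H; enqueue B, G, K, M, N → queue [B, G, K, M, N]
Visit B; enqueue C, D, L, Q → queue [G, K, M, N, C, D, L, Q]
Visit G; enqueue A, E, F, I, O → queue [K, M, N, C, D, L, Q, A, E, F, I, O]
Visit K; enqueue P → queue [M, N, C, D, L, Q, A, E, F, I, O, P]
Visit M → queue [N, C, D, L, Q, A, E, F, I, O, P]
Visit N → queue [C, D, L, Q, A, E, F, I, O, P]
Visit C → queue [D, L, Q, A, E, F, I, O, P]
Visit D → queue [L, Q, A, E, F, I, O, P]
Visit L → queue [Q, A, E, F, I, O, P]
Visit Q; enqueue J → queue [A, E, F, I, O, P, J]
Visit A → queue [E, F, I, O, P, J]
Visit E → queue [F, I, O, P, J]
Visit F → queue [I, O, P, J]
Visit I → queue [O, P, J]
Visit O → queue [P, J]
Visit P → queue [J]
Visit J → queue []

H, B, G, K, M, N, C, D, L, Q, A, E, F, I, O, P, J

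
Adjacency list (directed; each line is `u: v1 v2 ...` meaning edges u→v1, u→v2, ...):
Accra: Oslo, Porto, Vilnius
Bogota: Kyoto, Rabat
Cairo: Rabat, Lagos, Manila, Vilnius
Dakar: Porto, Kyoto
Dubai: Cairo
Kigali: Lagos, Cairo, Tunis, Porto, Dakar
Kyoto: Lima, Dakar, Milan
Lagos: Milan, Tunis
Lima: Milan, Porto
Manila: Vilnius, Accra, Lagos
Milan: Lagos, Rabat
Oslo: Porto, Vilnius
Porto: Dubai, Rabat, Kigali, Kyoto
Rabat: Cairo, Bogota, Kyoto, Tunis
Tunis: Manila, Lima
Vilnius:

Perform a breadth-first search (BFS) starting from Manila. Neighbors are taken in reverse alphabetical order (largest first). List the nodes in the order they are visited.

Visit Manila; enqueue Vilnius, Lagos, Accra → queue [Vilnius, Lagos, Accra]
Visit Vilnius → queue [Lagos, Accra]
Visit Lagos; enqueue Tunis, Milan → queue [Accra, Tunis, Milan]
Visit Accra; enqueue Porto, Oslo → queue [Tunis, Milan, Porto, Oslo]
Visit Tunis; enqueue Lima → queue [Milan, Porto, Oslo, Lima]
Visit Milan; enqueue Rabat → queue [Porto, Oslo, Lima, Rabat]
Visit Porto; enqueue Kyoto, Kigali, Dubai → queue [Oslo, Lima, Rabat, Kyoto, Kigali, Dubai]
Visit Oslo → queue [Lima, Rabat, Kyoto, Kigali, Dubai]
Visit Lima → queue [Rabat, Kyoto, Kigali, Dubai]
Visit Rabat; enqueue Cairo, Bogota → queue [Kyoto, Kigali, Dubai, Cairo, Bogota]
Visit Kyoto; enqueue Dakar → queue [Kigali, Dubai, Cairo, Bogota, Dakar]
Visit Kigali → queue [Dubai, Cairo, Bogota, Dakar]
Visit Dubai → queue [Cairo, Bogota, Dakar]
Visit Cairo → queue [Bogota, Dakar]
Visit Bogota → queue [Dakar]
Visit Dakar → queue []

Manila -> Vilnius -> Lagos -> Accra -> Tunis -> Milan -> Porto -> Oslo -> Lima -> Rabat -> Kyoto -> Kigali -> Dubai -> Cairo -> Bogota -> Dakar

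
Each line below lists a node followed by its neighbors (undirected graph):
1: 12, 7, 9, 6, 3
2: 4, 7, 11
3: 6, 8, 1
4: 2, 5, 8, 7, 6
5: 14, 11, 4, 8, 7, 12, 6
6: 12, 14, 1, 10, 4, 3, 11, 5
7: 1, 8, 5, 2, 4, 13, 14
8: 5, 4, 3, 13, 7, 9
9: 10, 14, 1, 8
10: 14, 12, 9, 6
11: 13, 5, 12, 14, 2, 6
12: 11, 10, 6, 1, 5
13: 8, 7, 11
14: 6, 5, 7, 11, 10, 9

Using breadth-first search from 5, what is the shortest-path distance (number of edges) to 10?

2

Level 0: 5
Level 1: 4, 6, 7, 8, 11, 12, 14
Level 2: 1, 2, 3, 9, 10, 13
10 first appears at level 2.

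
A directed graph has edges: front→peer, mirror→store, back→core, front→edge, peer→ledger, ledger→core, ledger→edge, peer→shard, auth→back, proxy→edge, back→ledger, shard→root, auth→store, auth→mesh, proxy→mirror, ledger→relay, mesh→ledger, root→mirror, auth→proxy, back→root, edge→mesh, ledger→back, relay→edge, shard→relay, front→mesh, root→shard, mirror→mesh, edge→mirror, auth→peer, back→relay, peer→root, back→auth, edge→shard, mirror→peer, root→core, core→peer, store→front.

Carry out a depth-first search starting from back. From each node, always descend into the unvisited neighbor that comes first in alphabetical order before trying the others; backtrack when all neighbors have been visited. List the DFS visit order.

back → auth → mesh → ledger → core → peer → root → mirror → store → front → edge → shard → relay → proxy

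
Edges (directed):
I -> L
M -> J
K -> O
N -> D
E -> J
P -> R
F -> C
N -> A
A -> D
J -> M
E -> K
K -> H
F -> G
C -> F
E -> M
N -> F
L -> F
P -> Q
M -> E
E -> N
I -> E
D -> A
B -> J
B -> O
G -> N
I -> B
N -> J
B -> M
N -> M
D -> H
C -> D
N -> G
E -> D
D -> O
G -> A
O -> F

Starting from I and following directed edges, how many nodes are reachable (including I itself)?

BFS from I visits: I, B, E, L, J, M, O, D, K, N, F, A, H, G, C
Reachable nodes: 15 of 18 total.

15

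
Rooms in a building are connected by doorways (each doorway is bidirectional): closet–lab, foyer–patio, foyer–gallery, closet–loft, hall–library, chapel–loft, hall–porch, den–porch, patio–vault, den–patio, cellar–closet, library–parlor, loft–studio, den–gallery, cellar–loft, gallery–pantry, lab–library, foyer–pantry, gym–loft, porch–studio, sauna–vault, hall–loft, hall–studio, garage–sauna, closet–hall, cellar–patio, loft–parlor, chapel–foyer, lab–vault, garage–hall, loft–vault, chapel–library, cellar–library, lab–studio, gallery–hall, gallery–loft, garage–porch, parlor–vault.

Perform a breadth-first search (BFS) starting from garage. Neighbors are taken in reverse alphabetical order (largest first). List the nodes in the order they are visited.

Visit garage; enqueue sauna, porch, hall → queue [sauna, porch, hall]
Visit sauna; enqueue vault → queue [porch, hall, vault]
Visit porch; enqueue studio, den → queue [hall, vault, studio, den]
Visit hall; enqueue loft, library, gallery, closet → queue [vault, studio, den, loft, library, gallery, closet]
Visit vault; enqueue patio, parlor, lab → queue [studio, den, loft, library, gallery, closet, patio, parlor, lab]
Visit studio → queue [den, loft, library, gallery, closet, patio, parlor, lab]
Visit den → queue [loft, library, gallery, closet, patio, parlor, lab]
Visit loft; enqueue gym, chapel, cellar → queue [library, gallery, closet, patio, parlor, lab, gym, chapel, cellar]
Visit library → queue [gallery, closet, patio, parlor, lab, gym, chapel, cellar]
Visit gallery; enqueue pantry, foyer → queue [closet, patio, parlor, lab, gym, chapel, cellar, pantry, foyer]
Visit closet → queue [patio, parlor, lab, gym, chapel, cellar, pantry, foyer]
Visit patio → queue [parlor, lab, gym, chapel, cellar, pantry, foyer]
Visit parlor → queue [lab, gym, chapel, cellar, pantry, foyer]
Visit lab → queue [gym, chapel, cellar, pantry, foyer]
Visit gym → queue [chapel, cellar, pantry, foyer]
Visit chapel → queue [cellar, pantry, foyer]
Visit cellar → queue [pantry, foyer]
Visit pantry → queue [foyer]
Visit foyer → queue []

garage → sauna → porch → hall → vault → studio → den → loft → library → gallery → closet → patio → parlor → lab → gym → chapel → cellar → pantry → foyer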